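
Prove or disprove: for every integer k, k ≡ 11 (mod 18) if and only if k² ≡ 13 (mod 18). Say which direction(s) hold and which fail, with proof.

[⇐] This fails: take k = 7. Then 7² = 49 ≡ 13 (mod 18), yet 7 ≡ 7 (mod 18), not 11.

[⇒] Suppose k ≡ 11 (mod 18). Write k = 18j + 11. Then (18j + 11)² = 324j² + 396j + 121 = 18(18j² + 22j + 6) + 13, so k² ≡ 13 (mod 18).

Only the forward direction holds.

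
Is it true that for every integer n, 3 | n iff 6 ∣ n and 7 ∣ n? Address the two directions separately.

Only the converse holds.

[⇒] This fails: take n = 3. Certainly 3 ∣ 3, but 6 ∤ 3.

[⇐] Suppose 6 ∣ n and 7 ∣ n. Any common multiple of 6 and 7 is a multiple of their lcm; here gcd(6, 7) = 1, so lcm(6, 7) = 6·7 = 42, so 42 ∣ n. Since 3 ∣ 42, it follows that 3 ∣ n.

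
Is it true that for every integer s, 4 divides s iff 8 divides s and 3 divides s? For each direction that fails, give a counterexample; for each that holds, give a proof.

(⇒) This fails: take s = 4. Certainly 4 ∣ 4, but 8 ∤ 4.

(⇐) Suppose 8 ∣ s and 3 ∣ s. Any common multiple of 8 and 3 is a multiple of their lcm; here gcd(8, 3) = 1, so lcm(8, 3) = 8·3 = 24, so 24 ∣ s. Since 4 ∣ 24, it follows that 4 ∣ s.

(⇒) fails; (⇐) holds.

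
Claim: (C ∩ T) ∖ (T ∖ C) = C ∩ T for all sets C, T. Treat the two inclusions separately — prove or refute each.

(⟹) Let x ∈ (C ∩ T) ∖ (T ∖ C). Then x ∈ C ∩ T, from which x ∈ C ∩ T.

(⟸) Let x ∈ C ∩ T. Then x ∈ C ∩ T, from which x ∈ (C ∩ T) ∖ (T ∖ C).

Both inclusions hold.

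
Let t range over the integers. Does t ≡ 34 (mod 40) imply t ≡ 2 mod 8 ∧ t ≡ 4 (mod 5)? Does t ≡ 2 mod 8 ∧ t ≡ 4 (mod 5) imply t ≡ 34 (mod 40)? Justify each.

Equivalent; both directions hold.

Forward direction. Suppose t ≡ 34 (mod 40); write t = 40j + 34. Since 8 ∣ 40, reducing mod 8 gives t ≡ 34 ≡ 2 (mod 8); since 5 ∣ 40, reducing mod 5 gives t ≡ 34 ≡ 4 (mod 5).

Converse. If t ≡ 2 (mod 8) and t ≡ 4 (mod 5), then by the Chinese remainder theorem t ≡ 34 (mod 40). This is exactly t ≡ 34 (mod 40).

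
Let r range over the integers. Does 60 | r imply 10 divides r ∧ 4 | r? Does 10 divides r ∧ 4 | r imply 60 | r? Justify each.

Not equivalent: only (⇒) holds.

(→) If 60 ∣ r, write r = 60q. Since 60 = 6·10, r = 10·(6q), so 10 ∣ r; and since 60 = 15·4, r = 4·(15q), so 4 ∣ r.

(←) This fails: take r = 20. Both 10 ∣ 20 and 4 ∣ 20, yet 20 is not a multiple of 60 (since 20 = 0·60 + 20), so 60 ∤ 20.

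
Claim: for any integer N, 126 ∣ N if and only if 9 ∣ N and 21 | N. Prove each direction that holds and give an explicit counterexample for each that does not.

(⇒) holds; (⇐) fails.

[⇒] If 126 ∣ N, write N = 126q. Since 126 = 14·9, N = 9·(14q), so 9 ∣ N; and since 126 = 6·21, N = 21·(6q), so 21 ∣ N.

[⇐] This fails: take N = 63. Both 9 ∣ 63 and 21 ∣ 63, yet 63 is not a multiple of 126 (since 63 = 0·126 + 63), so 126 ∤ 63.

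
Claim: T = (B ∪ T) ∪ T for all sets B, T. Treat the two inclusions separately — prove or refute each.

(⊆) holds; (⊇) fails.

Forward inclusion. Let x ∈ T. Then either x ∈ T and x ∉ B; or x ∈ B ∩ T. In each case x ∈ (B ∪ T) ∪ T, so T ⊆ (B ∪ T) ∪ T.

Reverse inclusion. This inclusion fails. Take B = {1}, T = ∅; then 1 ∈ (B ∪ T) ∪ T but 1 ∉ T.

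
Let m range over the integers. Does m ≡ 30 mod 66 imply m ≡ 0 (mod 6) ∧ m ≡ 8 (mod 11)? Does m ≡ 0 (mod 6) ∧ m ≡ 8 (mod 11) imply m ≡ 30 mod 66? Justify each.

[⇒] Suppose m ≡ 30 (mod 66); write m = 66j + 30. Since 6 ∣ 66, reducing mod 6 gives m ≡ 30 ≡ 0 (mod 6); since 11 ∣ 66, reducing mod 11 gives m ≡ 30 ≡ 8 (mod 11).

[⇐] Conversely, if m ≡ 0 (mod 6) and m ≡ 8 (mod 11), then by the Chinese remainder theorem m ≡ 30 (mod 66). This is exactly m ≡ 30 (mod 66).

Both directions hold; the statement is true.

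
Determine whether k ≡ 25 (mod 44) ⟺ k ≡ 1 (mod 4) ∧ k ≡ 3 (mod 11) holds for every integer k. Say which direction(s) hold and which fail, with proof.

Equivalent; both directions hold.

[⇒] Suppose k ≡ 25 (mod 44); write k = 44j + 25. Since 4 ∣ 44, reducing mod 4 gives k ≡ 25 ≡ 1 (mod 4); since 11 ∣ 44, reducing mod 11 gives k ≡ 25 ≡ 3 (mod 11).

[⇐] Conversely, if k ≡ 1 (mod 4) and k ≡ 3 (mod 11), then by the Chinese remainder theorem k ≡ 25 (mod 44). This is exactly k ≡ 25 (mod 44).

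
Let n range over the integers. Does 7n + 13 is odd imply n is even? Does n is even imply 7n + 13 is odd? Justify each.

Both implications hold.

[⇒] Suppose 7n + 13 is odd. Since 7 is odd, 7n and n have the same parity, so 7n + 13 ≡ n + 13 (mod 2). As 13 is odd, 7n + 13 is odd exactly when n is even. Thus n is even.

[⇐] Conversely, suppose n is even; write n = 2j. Then 7n + 13 = 7·(2j) + 13 = 2·7j + 13, which is odd.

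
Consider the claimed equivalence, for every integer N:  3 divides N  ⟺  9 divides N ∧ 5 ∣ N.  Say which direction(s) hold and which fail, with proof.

(⇒) This fails: take N = 3. Certainly 3 ∣ 3, but 9 ∤ 3.

(⇐) Suppose 9 ∣ N and 5 ∣ N. Any common multiple of 9 and 5 is a multiple of their lcm; here gcd(9, 5) = 1, so lcm(9, 5) = 9·5 = 45, so 45 ∣ N. Since 3 ∣ 45, it follows that 3 ∣ N.

Only the converse holds.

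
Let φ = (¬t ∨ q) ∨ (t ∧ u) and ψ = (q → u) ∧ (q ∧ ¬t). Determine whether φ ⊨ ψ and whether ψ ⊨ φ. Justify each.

(⟹) This fails. Under u = F, t = F, q = F, the left side is true but the right side is false.

(⟸) Assume the antecedent. If u is true, (¬t ∨ q) ∨ (t ∧ u) reduces to true regardless of the other variables. If u is false, the antecedent cannot hold. Either way (¬t ∨ q) ∨ (t ∧ u) holds.

Not equivalent: only (⇐) holds.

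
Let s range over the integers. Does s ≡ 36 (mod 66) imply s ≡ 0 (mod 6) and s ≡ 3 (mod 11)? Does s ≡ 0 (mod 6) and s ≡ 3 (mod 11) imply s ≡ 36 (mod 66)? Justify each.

(⇒) Suppose s ≡ 36 (mod 66); write s = 66j + 36. Since 6 ∣ 66, reducing mod 6 gives s ≡ 36 ≡ 0 (mod 6); since 11 ∣ 66, reducing mod 11 gives s ≡ 36 ≡ 3 (mod 11).

(⇐) Conversely, if s ≡ 0 (mod 6) and s ≡ 3 (mod 11), then by the Chinese remainder theorem s ≡ 36 (mod 66). This is exactly s ≡ 36 (mod 66).

The biconditional holds.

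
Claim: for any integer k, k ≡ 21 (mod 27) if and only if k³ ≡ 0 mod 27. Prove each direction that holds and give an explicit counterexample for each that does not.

(⇒) Suppose k ≡ 21 (mod 27). Write k = 27j + 21. Then (27j + 21)³ = 19683j³ + 45927j² + 35721j + 9261 = 27(729j³ + 1701j² + 1323j + 343) + 0, so k³ ≡ 0 (mod 27).

(⇐) This fails: take k = 0. Then 0³ = 0 ≡ 0 (mod 27), yet 0 ≡ 0 (mod 27), not 21.

The forward direction holds; the converse fails.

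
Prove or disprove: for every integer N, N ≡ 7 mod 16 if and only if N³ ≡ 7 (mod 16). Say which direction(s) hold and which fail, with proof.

(←) Suppose N³ ≡ 7 (mod 16). The only residue r in {0, …, 15} with r³ ≡ 7 (mod 16) is r = 7, so N ≡ 7 (mod 16).

(→) Suppose N ≡ 7 mod 16. Write N = 16j + 7. Then (16j + 7)³ = 4096j³ + 5376j² + 2352j + 343 = 16(256j³ + 336j² + 147j + 21) + 7, so N³ ≡ 7 (mod 16).

Equivalent; both directions hold.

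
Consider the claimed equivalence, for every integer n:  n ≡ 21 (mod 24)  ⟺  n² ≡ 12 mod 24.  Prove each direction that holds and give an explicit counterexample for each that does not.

(→) This fails: take n = 21. Then 21 ≡ 21 (mod 24), but 21² = 441 ≡ 9 (mod 24), not 12.

(←) This fails: take n = 6. Then 6² = 36 ≡ 12 (mod 24), yet 6 ≡ 6 (mod 24), not 21.

Neither implication holds.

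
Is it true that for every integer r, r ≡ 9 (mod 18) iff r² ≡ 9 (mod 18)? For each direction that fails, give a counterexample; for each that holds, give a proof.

Forward direction. Suppose r ≡ 9 (mod 18). Write r = 18j + 9. Then (18j + 9)² = 324j² + 324j + 81 = 18(18j² + 18j + 4) + 9, so r² ≡ 9 (mod 18).

Converse. This fails: take r = 3. Then 3² = 9 ≡ 9 (mod 18), yet 3 ≡ 3 (mod 18), not 9.

(⇒) holds; (⇐) fails.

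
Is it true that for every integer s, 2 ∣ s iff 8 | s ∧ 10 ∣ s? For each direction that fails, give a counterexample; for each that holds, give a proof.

Only the reverse direction holds.

[⇒] This fails: take s = 2. Certainly 2 ∣ 2, but 8 ∤ 2.

[⇐] Suppose 8 ∣ s and 10 ∣ s. Any common multiple of 8 and 10 is a multiple of their lcm; here lcm(8, 10) = 8·10/gcd(8, 10) = 80/2 = 40, so 40 ∣ s. Since 2 ∣ 40, it follows that 2 ∣ s.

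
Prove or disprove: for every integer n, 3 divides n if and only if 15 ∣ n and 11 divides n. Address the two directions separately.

Only the reverse direction holds.

(⇒) This fails: take n = 3. Certainly 3 ∣ 3, but 15 ∤ 3.

(⇐) Suppose 15 ∣ n and 11 ∣ n. Any common multiple of 15 and 11 is a multiple of their lcm; here gcd(15, 11) = 1, so lcm(15, 11) = 15·11 = 165, so 165 ∣ n. Since 3 ∣ 165, it follows that 3 ∣ n.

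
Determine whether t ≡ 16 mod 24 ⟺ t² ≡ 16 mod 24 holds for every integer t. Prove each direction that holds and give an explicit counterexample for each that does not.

Only the forward direction holds.

Forward direction. Suppose t ≡ 16 mod 24. Write t = 24j + 16. Then (24j + 16)² = 576j² + 768j + 256 = 24(24j² + 32j + 10) + 16, so t² ≡ 16 (mod 24).

Converse. This fails: take t = 4. Then 4² = 16 ≡ 16 (mod 24), yet 4 ≡ 4 (mod 24), not 16.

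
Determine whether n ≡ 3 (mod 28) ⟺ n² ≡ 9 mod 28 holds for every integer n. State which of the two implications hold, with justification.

[⇐] This fails: take n = 11. Then 11² = 121 ≡ 9 (mod 28), yet 11 ≡ 11 (mod 28), not 3.

[⇒] Suppose n ≡ 3 (mod 28). Write n = 28j + 3. Then (28j + 3)² = 784j² + 168j + 9 = 28(28j² + 6j) + 9, so n² ≡ 9 (mod 28).

(⇒) holds; (⇐) fails.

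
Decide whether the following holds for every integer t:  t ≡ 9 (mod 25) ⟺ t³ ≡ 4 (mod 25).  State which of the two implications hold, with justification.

Both implications hold.

(⟸) Suppose t³ ≡ 4 (mod 25). The only residue r in {0, …, 24} with r³ ≡ 4 (mod 25) is r = 9, so t ≡ 9 (mod 25).

(⟹) Suppose t ≡ 9 (mod 25). Write t = 25j + 9. Then (25j + 9)³ = 15625j³ + 16875j² + 6075j + 729 = 25(625j³ + 675j² + 243j + 29) + 4, so t³ ≡ 4 (mod 25).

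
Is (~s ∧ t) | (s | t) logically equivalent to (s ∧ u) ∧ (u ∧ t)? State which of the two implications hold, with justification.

(→) This fails. Under u = F, t = T, s = F, the left side is true but the right side is false.

(←) Assume the antecedent. If u is true, the antecedent forces (u = T, t = T, s = T), and (~s ∧ t) | (s | t) holds there. If u is false, the antecedent cannot hold. Either way (~s ∧ t) | (s | t) holds.

Only the reverse direction holds.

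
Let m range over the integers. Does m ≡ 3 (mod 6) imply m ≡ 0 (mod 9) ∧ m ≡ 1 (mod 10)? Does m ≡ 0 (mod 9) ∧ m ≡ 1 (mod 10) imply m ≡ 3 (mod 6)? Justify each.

Not equivalent: only (⇐) holds.

(⟸) If m ≡ 0 (mod 9) and m ≡ 1 (mod 10), then by the Chinese remainder theorem m ≡ 81 (mod 90). Since 81 ≡ 3 (mod 6) and 6 ∣ 90, we get m ≡ 3 (mod 6).

(⟹) This fails: m = 33 gives 33 ≡ 3 (mod 6) but 33 ≡ 6 (mod 9), so the conjunction on the right does not hold.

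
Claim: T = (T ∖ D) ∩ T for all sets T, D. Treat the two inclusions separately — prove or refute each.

(⊆) fails; (⊇) holds.

(⊆) This inclusion fails. Take T = {1}, D = {1}; then 1 ∈ T but 1 ∉ (T ∖ D) ∩ T.

(⊇) Let x ∈ (T ∖ D) ∩ T. Then x ∈ T and x ∉ D, from which x ∈ T.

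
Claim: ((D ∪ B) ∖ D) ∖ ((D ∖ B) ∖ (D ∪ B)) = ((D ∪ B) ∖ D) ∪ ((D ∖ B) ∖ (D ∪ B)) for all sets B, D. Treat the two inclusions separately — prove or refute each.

Forward inclusion. Let x ∈ ((D ∪ B) ∖ D) ∖ ((D ∖ B) ∖ (D ∪ B)). Then x ∈ B and x ∉ D, from which x ∈ ((D ∪ B) ∖ D) ∪ ((D ∖ B) ∖ (D ∪ B)).

Reverse inclusion. Let x ∈ ((D ∪ B) ∖ D) ∪ ((D ∖ B) ∖ (D ∪ B)). Then x ∈ B and x ∉ D, from which x ∈ ((D ∪ B) ∖ D) ∖ ((D ∖ B) ∖ (D ∪ B)).

Both inclusions hold.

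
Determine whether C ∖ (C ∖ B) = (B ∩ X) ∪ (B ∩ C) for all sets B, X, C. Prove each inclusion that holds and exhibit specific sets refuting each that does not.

The sets are not equal: only the forward inclusion holds.

Forward inclusion. Let x ∈ C ∖ (C ∖ B). Then either x ∈ B ∩ C and x ∉ X; or x ∈ B ∩ X ∩ C. In each case x ∈ (B ∩ X) ∪ (B ∩ C), so C ∖ (C ∖ B) ⊆ (B ∩ X) ∪ (B ∩ C).

Reverse inclusion. This inclusion fails. Take B = {1}, X = {1}, C = ∅; then 1 ∈ (B ∩ X) ∪ (B ∩ C) but 1 ∉ C ∖ (C ∖ B).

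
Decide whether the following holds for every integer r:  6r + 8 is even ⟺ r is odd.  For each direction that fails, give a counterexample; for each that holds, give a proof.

The forward direction fails; the converse holds.

Forward direction. This fails: take r = 2. Then 6r + 8 = 20, which is even, yet r = 2 is even, not odd.

Converse. Suppose r is odd. Since 6 is even, 6r is even for every r, so 6r + 8 has the same parity as 8, which is even. Hence 6r + 8 is even.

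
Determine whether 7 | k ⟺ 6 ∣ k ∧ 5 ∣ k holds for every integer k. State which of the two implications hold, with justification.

(⟹) This fails: take k = 7. Certainly 7 ∣ 7, but 6 ∤ 7.

(⟸) This fails: take k = 30. Both 6 ∣ 30 and 5 ∣ 30, yet 30 is not a multiple of 7 (since 30 = 4·7 + 2), so 7 ∤ 30.

(⇒) fails and (⇐) fails.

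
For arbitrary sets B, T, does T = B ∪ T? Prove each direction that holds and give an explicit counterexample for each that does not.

The sets are not equal: only the forward inclusion holds.

(⟹) Let x ∈ T. Then either x ∈ T and x ∉ B; or x ∈ B ∩ T. In each case x ∈ B ∪ T, so T ⊆ B ∪ T.

(⟸) This inclusion fails. Take B = {1}, T = ∅; then 1 ∈ B ∪ T but 1 ∉ T.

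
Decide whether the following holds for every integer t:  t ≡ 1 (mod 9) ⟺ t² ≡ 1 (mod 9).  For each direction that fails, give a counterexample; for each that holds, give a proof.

Not equivalent: only (⇒) holds.

(→) Suppose t ≡ 1 (mod 9). Write t = 9j + 1. Then (9j + 1)² = 81j² + 18j + 1 = 9(9j² + 2j) + 1, so t² ≡ 1 (mod 9).

(←) This fails: take t = 8. Then 8² = 64 ≡ 1 (mod 9), yet 8 ≡ 8 (mod 9), not 1.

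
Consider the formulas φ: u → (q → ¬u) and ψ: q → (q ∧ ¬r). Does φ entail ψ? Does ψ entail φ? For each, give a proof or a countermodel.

(⇒) This fails. Under r = T, q = T, u = F, the left side is true but the right side is false.

(⇐) This fails. Under r = F, q = T, u = T, the left side is false but the right side is true.

(⇒) fails and (⇐) fails.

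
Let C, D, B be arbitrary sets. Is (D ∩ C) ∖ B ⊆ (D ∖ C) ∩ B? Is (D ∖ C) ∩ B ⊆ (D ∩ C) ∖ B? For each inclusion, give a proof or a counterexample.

(⊆) This inclusion fails. Take C = {1}, D = {1}, B = ∅; then 1 ∈ (D ∩ C) ∖ B but 1 ∉ (D ∖ C) ∩ B.

(⊇) This inclusion fails. Take C = ∅, D = {1}, B = {1}; then 1 ∈ (D ∖ C) ∩ B but 1 ∉ (D ∩ C) ∖ B.

(⊆) fails and (⊇) fails.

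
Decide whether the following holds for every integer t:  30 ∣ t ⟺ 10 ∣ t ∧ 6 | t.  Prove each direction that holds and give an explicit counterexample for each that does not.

(⇒) If 30 ∣ t, write t = 30q. Since 30 = 3·10, t = 10·(3q), so 10 ∣ t; and since 30 = 5·6, t = 6·(5q), so 6 ∣ t.

(⇐) Suppose 10 ∣ t and 6 ∣ t. Any common multiple of 10 and 6 is a multiple of their lcm; here lcm(10, 6) = 10·6/gcd(10, 6) = 60/2 = 30, so 30 ∣ t.

Both directions hold.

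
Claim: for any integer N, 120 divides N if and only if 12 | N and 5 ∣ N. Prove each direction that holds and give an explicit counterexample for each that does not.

The forward direction holds; the converse fails.

Converse. This fails: take N = 60. Both 12 ∣ 60 and 5 ∣ 60, yet 60 is not a multiple of 120 (since 60 = 0·120 + 60), so 120 ∤ 60.

Forward direction. If 120 ∣ N, write N = 120q. Since 120 = 10·12, N = 12·(10q), so 12 ∣ N; and since 120 = 24·5, N = 5·(24q), so 5 ∣ N.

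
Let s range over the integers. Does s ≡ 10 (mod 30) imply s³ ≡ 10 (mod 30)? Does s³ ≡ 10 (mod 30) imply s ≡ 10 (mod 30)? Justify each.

(⟸) Suppose s³ ≡ 10 (mod 30). The only residue r in {0, …, 29} with r³ ≡ 10 (mod 30) is r = 10, so s ≡ 10 (mod 30).

(⟹) Suppose s ≡ 10 (mod 30). Write s = 30j + 10. Then (30j + 10)³ = 27000j³ + 27000j² + 9000j + 1000 = 30(900j³ + 900j² + 300j + 33) + 10, so s³ ≡ 10 (mod 30).

Both directions hold.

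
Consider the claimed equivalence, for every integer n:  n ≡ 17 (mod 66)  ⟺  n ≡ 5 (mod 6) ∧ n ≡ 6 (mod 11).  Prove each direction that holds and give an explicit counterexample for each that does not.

Both directions hold; the statement is true.

(→) Suppose n ≡ 17 (mod 66); write n = 66j + 17. Since 6 ∣ 66, reducing mod 6 gives n ≡ 17 ≡ 5 (mod 6); since 11 ∣ 66, reducing mod 11 gives n ≡ 17 ≡ 6 (mod 11).

(←) Conversely, if n ≡ 5 (mod 6) and n ≡ 6 (mod 11), then by the Chinese remainder theorem n ≡ 17 (mod 66). This is exactly n ≡ 17 (mod 66).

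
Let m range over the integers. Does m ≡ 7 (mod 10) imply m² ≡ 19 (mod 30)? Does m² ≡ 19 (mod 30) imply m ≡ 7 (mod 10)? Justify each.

(→) This fails: take m = 27. Then 27 ≡ 7 (mod 10), but 27² = 729 ≡ 9 (mod 30), not 19.

(←) This fails: take m = 13. Then 13² = 169 ≡ 19 (mod 30), yet 13 ≡ 3 (mod 10), not 7.

Neither direction holds.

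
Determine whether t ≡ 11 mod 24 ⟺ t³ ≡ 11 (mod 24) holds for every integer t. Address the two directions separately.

Both directions hold.

(⇒) Suppose t ≡ 11 mod 24. Write t = 24j + 11. Then (24j + 11)³ = 13824j³ + 19008j² + 8712j + 1331 = 24(576j³ + 792j² + 363j + 55) + 11, so t³ ≡ 11 (mod 24).

(⇐) Conversely, suppose t³ ≡ 11 (mod 24). The only residue r in {0, …, 23} with r³ ≡ 11 (mod 24) is r = 11, so t ≡ 11 (mod 24).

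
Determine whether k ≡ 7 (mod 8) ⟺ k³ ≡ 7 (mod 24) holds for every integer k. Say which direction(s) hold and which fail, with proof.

The forward direction fails; the converse holds.

(←) The residues r modulo 24 with r³ ≡ 7 (mod 24) are exactly {7}, and each is ≡ 7 (mod 8).

(→) This fails: take k = 15. Then 15 ≡ 7 (mod 8), but 15³ = 3375 ≡ 15 (mod 24), not 7.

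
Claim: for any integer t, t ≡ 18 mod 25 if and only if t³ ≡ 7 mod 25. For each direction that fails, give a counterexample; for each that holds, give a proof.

[⇒] Suppose t ≡ 18 mod 25. Write t = 25j + 18. Then (25j + 18)³ = 15625j³ + 33750j² + 24300j + 5832 = 25(625j³ + 1350j² + 972j + 233) + 7, so t³ ≡ 7 (mod 25).

[⇐] Conversely, suppose t³ ≡ 7 (mod 25). The only residue r in {0, …, 24} with r³ ≡ 7 (mod 25) is r = 18, so t ≡ 18 (mod 25).

Both implications hold.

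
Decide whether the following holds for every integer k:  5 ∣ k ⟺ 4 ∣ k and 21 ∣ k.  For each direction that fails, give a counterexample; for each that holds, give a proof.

(⇒) This fails: take k = 5. Certainly 5 ∣ 5, but 4 ∤ 5.

(⇐) This fails: take k = 84. Both 4 ∣ 84 and 21 ∣ 84, yet 84 is not a multiple of 5 (since 84 = 16·5 + 4), so 5 ∤ 84.

Both directions fail.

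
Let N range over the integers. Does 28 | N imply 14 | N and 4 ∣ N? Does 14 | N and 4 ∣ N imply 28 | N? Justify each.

(⟹) If 28 ∣ N, write N = 28q. Since 28 = 2·14, N = 14·(2q), so 14 ∣ N; and since 28 = 7·4, N = 4·(7q), so 4 ∣ N.

(⟸) Suppose 14 ∣ N and 4 ∣ N. Any common multiple of 14 and 4 is a multiple of their lcm; here lcm(14, 4) = 14·4/gcd(14, 4) = 56/2 = 28, so 28 ∣ N.

Both implications hold.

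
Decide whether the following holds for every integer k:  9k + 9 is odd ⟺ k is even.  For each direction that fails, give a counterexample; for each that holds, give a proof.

Both directions hold.

Forward direction. Suppose 9k + 9 is odd. Since 9 is odd, 9k and k have the same parity, so 9k + 9 ≡ k + 9 (mod 2). As 9 is odd, 9k + 9 is odd exactly when k is even. Thus k is even.

Converse. Suppose k is even; write k = 2j. Then 9k + 9 = 9·(2j) + 9 = 2·9j + 9, which is odd.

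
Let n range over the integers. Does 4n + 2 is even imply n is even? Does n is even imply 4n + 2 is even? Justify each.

The forward direction fails; the converse holds.

[⇐] Suppose n is even. Since 4 is even, 4n is even for every n, so 4n + 2 has the same parity as 2, which is even. Hence 4n + 2 is even.

[⇒] This fails: take n = 1. Then 4n + 2 = 6, which is even, yet n = 1 is odd, not even.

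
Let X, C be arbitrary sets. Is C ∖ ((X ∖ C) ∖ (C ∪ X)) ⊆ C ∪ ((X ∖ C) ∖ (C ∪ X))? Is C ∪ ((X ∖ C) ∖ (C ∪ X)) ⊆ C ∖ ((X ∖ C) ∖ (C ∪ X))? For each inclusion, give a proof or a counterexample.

The two sets are equal.

(⟸) Let x ∈ C ∪ ((X ∖ C) ∖ (C ∪ X)). Then either x ∈ C and x ∉ X; or x ∈ X ∩ C. In each case x ∈ C ∖ ((X ∖ C) ∖ (C ∪ X)), so C ∪ ((X ∖ C) ∖ (C ∪ X)) ⊆ C ∖ ((X ∖ C) ∖ (C ∪ X)).

(⟹) Let x ∈ C ∖ ((X ∖ C) ∖ (C ∪ X)). Then either x ∈ C and x ∉ X; or x ∈ X ∩ C. In each case x ∈ C ∪ ((X ∖ C) ∖ (C ∪ X)), so C ∖ ((X ∖ C) ∖ (C ∪ X)) ⊆ C ∪ ((X ∖ C) ∖ (C ∪ X)).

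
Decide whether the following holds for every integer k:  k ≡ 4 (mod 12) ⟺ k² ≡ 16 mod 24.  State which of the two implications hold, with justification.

[⇒] Suppose k ≡ 4 (mod 12). Working modulo 24, k ∈ {4, 16}; for each such r, r² ≡ 16 (mod 24).

[⇐] This fails: take k = 8. Then 8² = 64 ≡ 16 (mod 24), yet 8 ≡ 8 (mod 12), not 4.

The forward direction holds; the converse fails.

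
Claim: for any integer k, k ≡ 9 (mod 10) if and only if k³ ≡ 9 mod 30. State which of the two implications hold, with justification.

[⇐] The residues r modulo 30 with r³ ≡ 9 (mod 30) are exactly {9}, and each is ≡ 9 (mod 10).

[⇒] This fails: take k = 19. Then 19 ≡ 9 (mod 10), but 19³ = 6859 ≡ 19 (mod 30), not 9.

The forward direction fails; the converse holds.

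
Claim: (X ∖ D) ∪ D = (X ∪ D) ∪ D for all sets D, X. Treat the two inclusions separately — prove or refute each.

(⊆) Let x ∈ (X ∖ D) ∪ D. Then either x ∈ D and x ∉ X; or x ∈ X and x ∉ D; or x ∈ D ∩ X. In each case x ∈ (X ∪ D) ∪ D, so (X ∖ D) ∪ D ⊆ (X ∪ D) ∪ D.

(⊇) Let x ∈ (X ∪ D) ∪ D. Then either x ∈ D and x ∉ X; or x ∈ X and x ∉ D; or x ∈ D ∩ X. In each case x ∈ (X ∖ D) ∪ D, so (X ∪ D) ∪ D ⊆ (X ∖ D) ∪ D.

Both inclusions hold.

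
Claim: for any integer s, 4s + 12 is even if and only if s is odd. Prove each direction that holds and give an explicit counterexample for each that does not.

Forward direction. This fails: take s = 6. Then 4s + 12 = 36, which is even, yet s = 6 is even, not odd.

Converse. Suppose s is odd. Since 4 is even, 4s is even for every s, so 4s + 12 has the same parity as 12, which is even. Hence 4s + 12 is even.

Not equivalent: only (⇐) holds.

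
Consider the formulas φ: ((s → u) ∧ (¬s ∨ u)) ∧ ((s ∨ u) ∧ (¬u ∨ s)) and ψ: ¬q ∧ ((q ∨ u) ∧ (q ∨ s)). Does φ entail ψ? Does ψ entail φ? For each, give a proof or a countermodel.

(←) Assume the antecedent. If q is true, the antecedent cannot hold. If q is false, the antecedent forces (q = F, s = T, u = T), and the consequent holds there. Either way the consequent holds.

(→) This fails. Under q = T, s = T, u = T, the left side is true but the right side is false.

The forward direction fails; the converse holds.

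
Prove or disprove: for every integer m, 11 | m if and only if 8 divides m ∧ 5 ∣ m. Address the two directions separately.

(⇒) This fails: take m = 11. Certainly 11 ∣ 11, but 8 ∤ 11.

(⇐) This fails: take m = 40. Both 8 ∣ 40 and 5 ∣ 40, yet 40 is not a multiple of 11 (since 40 = 3·11 + 7), so 11 ∤ 40.

Both directions fail.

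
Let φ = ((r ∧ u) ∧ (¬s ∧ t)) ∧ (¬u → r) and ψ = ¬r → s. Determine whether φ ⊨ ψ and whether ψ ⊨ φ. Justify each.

(→) Assume the antecedent. If r is true, ¬r → s reduces to true regardless of the other variables. If r is false, the antecedent cannot hold. Either way ¬r → s holds.

(←) This fails. Under r = T, u = F, t = F, s = F, the left side is false but the right side is true.

Only the forward implication holds.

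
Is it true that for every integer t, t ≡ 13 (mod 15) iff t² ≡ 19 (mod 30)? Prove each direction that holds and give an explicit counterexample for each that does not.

(⇒) fails and (⇐) fails.

(→) This fails: take t = 28. Then 28 ≡ 13 (mod 15), but 28² = 784 ≡ 4 (mod 30), not 19.

(←) This fails: take t = 7. Then 7² = 49 ≡ 19 (mod 30), yet 7 ≡ 7 (mod 15), not 13.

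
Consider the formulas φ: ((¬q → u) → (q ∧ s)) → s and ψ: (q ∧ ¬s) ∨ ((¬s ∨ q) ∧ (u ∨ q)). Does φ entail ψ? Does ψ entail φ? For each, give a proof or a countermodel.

(⟸) Assume the antecedent. If u is true, ((¬q → u) → (q ∧ s)) → s reduces to true regardless of the other variables. If u is false, the antecedent forces (u = F, q = T, s = F) or (u = F, q = T, s = T), and ((¬q → u) → (q ∧ s)) → s holds there. Either way ((¬q → u) → (q ∧ s)) → s holds.

(⟹) This fails. Under u = F, q = F, s = T, the left side is true but the right side is false.

Not equivalent: only (⇐) holds.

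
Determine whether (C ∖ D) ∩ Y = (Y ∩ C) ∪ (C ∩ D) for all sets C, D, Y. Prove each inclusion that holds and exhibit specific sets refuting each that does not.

(⊆) holds; (⊇) fails.

Forward inclusion. Let x ∈ (C ∖ D) ∩ Y. Then x ∈ C ∩ Y and x ∉ D, from which x ∈ (Y ∩ C) ∪ (C ∩ D).

Reverse inclusion. This inclusion fails. Take C = {1}, D = {1}, Y = ∅; then 1 ∈ (Y ∩ C) ∪ (C ∩ D) but 1 ∉ (C ∖ D) ∩ Y.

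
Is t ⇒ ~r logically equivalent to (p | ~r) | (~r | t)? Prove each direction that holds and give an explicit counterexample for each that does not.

Both directions fail.

(⟹) This fails. Under t = F, r = T, p = F, the left side is true but the right side is false.

(⟸) This fails. Under t = T, r = T, p = F, the left side is false but the right side is true.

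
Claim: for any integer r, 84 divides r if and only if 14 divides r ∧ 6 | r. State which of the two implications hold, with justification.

(⟹) If 84 ∣ r, write r = 84q. Since 84 = 6·14, r = 14·(6q), so 14 ∣ r; and since 84 = 14·6, r = 6·(14q), so 6 ∣ r.

(⟸) This fails: take r = 42. Both 14 ∣ 42 and 6 ∣ 42, yet 42 is not a multiple of 84 (since 42 = 0·84 + 42), so 84 ∤ 42.

Not equivalent: only (⇒) holds.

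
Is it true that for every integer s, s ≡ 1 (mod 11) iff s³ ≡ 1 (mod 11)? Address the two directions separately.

Equivalent; both directions hold.

(←) Suppose s³ ≡ 1 (mod 11). The only residue r in {0, …, 10} with r³ ≡ 1 (mod 11) is r = 1, so s ≡ 1 (mod 11).

(→) Suppose s ≡ 1 (mod 11). Write s = 11j + 1. Then (11j + 1)³ = 1331j³ + 363j² + 33j + 1 = 11(121j³ + 33j² + 3j) + 1, so s³ ≡ 1 (mod 11).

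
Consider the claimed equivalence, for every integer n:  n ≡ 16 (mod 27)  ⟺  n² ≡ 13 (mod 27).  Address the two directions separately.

Converse. This fails: take n = 11. Then 11² = 121 ≡ 13 (mod 27), yet 11 ≡ 11 (mod 27), not 16.

Forward direction. Suppose n ≡ 16 (mod 27). Write n = 27j + 16. Then (27j + 16)² = 729j² + 864j + 256 = 27(27j² + 32j + 9) + 13, so n² ≡ 13 (mod 27).

(⇒) holds; (⇐) fails.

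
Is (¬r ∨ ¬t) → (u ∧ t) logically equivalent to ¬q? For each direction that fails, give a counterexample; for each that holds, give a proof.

(→) This fails. Under q = T, r = T, u = F, t = T, the left side is true but the right side is false.

(←) This fails. Under q = F, r = F, u = F, t = F, the left side is false but the right side is true.

Neither direction holds.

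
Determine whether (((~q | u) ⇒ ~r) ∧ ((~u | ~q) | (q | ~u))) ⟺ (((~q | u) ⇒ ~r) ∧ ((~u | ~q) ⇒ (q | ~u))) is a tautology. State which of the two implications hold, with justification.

Only the reverse direction holds.

(⟹) This fails. Under q = F, r = F, u = T, the left side is true but the right side is false.

(⟸) Assume the antecedent. If r is true, the antecedent forces (q = T, r = T, u = F), and the consequent holds there. If r is false, the consequent reduces to true regardless of the other variables. Either way the consequent holds.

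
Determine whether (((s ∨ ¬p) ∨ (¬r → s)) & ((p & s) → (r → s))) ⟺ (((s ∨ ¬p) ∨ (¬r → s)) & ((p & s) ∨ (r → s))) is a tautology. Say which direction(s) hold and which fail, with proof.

Only the converse holds.

[⇒] This fails. Under p = F, r = T, s = F, the left side is true but the right side is false.

[⇐] Assume the antecedent. If p is true, the antecedent forces (p = T, r = F, s = T) or (p = T, r = T, s = T), and the consequent holds there. If p is false, the consequent reduces to true regardless of the other variables. Either way the consequent holds.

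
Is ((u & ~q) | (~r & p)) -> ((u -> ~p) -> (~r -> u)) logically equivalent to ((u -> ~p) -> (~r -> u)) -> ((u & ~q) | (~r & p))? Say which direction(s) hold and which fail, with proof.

[⇒] This fails. Under r = T, u = F, p = F, q = F, the left side is true but the right side is false.

[⇐] This fails. Under r = F, u = F, p = T, q = F, the left side is false but the right side is true.

(⇒) fails and (⇐) fails.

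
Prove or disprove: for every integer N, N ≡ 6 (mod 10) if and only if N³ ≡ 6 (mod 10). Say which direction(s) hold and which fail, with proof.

Both directions hold.

(→) Suppose N ≡ 6 (mod 10). Write N = 10j + 6. Then (10j + 6)³ = 1000j³ + 1800j² + 1080j + 216 = 10(100j³ + 180j² + 108j + 21) + 6, so N³ ≡ 6 (mod 10).

(←) For the converse, argue contrapositively. If N ≢ 6 (mod 10), then N is congruent to one of 0, 1, 2, 3, 4, 5, 7, 8, 9 modulo 10, and these give N³ ≡ 0, 1, 8, 7, 4, 5, 3, 2, 9 respectively — never 6.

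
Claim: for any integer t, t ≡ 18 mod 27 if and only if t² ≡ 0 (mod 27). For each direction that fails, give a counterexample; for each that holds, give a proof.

[⇒] Suppose t ≡ 18 mod 27. Write t = 27j + 18. Then (27j + 18)² = 729j² + 972j + 324 = 27(27j² + 36j + 12) + 0, so t² ≡ 0 (mod 27).

[⇐] This fails: take t = 0. Then 0² = 0 ≡ 0 (mod 27), yet 0 ≡ 0 (mod 27), not 18.

Only the forward implication holds.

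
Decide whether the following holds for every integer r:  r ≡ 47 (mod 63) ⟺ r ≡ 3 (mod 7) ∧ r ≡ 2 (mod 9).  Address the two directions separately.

(⇒) This fails: r = 47 gives 47 ≡ 47 (mod 63) but 47 ≡ 5 (mod 7), so the conjunction on the right does not hold.

(⇐) This fails: r = 38 satisfies both congruences on the right (38 ≡ 3 mod 7 and 38 ≡ 2 mod 9) yet 38 ≡ 38 (mod 63), not 47.

Neither implication holds.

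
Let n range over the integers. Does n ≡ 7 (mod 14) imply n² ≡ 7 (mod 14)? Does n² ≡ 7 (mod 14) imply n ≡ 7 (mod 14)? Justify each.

(⟹) Suppose n ≡ 7 (mod 14). Write n = 14j + 7. Then (14j + 7)² = 196j² + 196j + 49 = 14(14j² + 14j + 3) + 7, so n² ≡ 7 (mod 14).

(⟸) Conversely, suppose n² ≡ 7 (mod 14). The only residue r in {0, …, 13} with r² ≡ 7 (mod 14) is r = 7, so n ≡ 7 (mod 14).

Equivalent; both directions hold.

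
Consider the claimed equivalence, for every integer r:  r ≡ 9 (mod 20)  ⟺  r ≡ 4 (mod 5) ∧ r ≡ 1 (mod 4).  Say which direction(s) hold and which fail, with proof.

(⟹) Suppose r ≡ 9 (mod 20); write r = 20j + 9. Since 5 ∣ 20, reducing mod 5 gives r ≡ 9 ≡ 4 (mod 5); since 4 ∣ 20, reducing mod 4 gives r ≡ 9 ≡ 1 (mod 4).

(⟸) Conversely, if r ≡ 4 (mod 5) and r ≡ 1 (mod 4), then by the Chinese remainder theorem r ≡ 9 (mod 20). This is exactly r ≡ 9 (mod 20).

Both directions hold.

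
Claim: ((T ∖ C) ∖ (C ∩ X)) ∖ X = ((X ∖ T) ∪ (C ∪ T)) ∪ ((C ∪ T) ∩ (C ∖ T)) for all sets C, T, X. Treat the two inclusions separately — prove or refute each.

(⟸) This inclusion fails. Take C = {1}, T = ∅, X = ∅; then 1 ∈ ((X ∖ T) ∪ (C ∪ T)) ∪ ((C ∪ T) ∩ (C ∖ T)) but 1 ∉ ((T ∖ C) ∖ (C ∩ X)) ∖ X.

(⟹) Let x ∈ ((T ∖ C) ∖ (C ∩ X)) ∖ X. Then x ∈ T and x ∉ C, X, from which x ∈ ((X ∖ T) ∪ (C ∪ T)) ∪ ((C ∪ T) ∩ (C ∖ T)).

Only the forward inclusion holds.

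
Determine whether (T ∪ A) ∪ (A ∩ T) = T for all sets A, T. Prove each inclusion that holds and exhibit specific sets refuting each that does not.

(⟹) This inclusion fails. Take A = {1}, T = ∅; then 1 ∈ (T ∪ A) ∪ (A ∩ T) but 1 ∉ T.

(⟸) Let x ∈ T. Then either x ∈ T and x ∉ A; or x ∈ A ∩ T. In each case x ∈ (T ∪ A) ∪ (A ∩ T), so T ⊆ (T ∪ A) ∪ (A ∩ T).

The sets are not equal: only the reverse inclusion holds.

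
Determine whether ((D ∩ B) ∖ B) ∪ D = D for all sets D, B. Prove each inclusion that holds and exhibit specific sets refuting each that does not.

Both inclusions hold.

Forward inclusion. Let x ∈ ((D ∩ B) ∖ B) ∪ D. Then either x ∈ D and x ∉ B; or x ∈ D ∩ B. In each case x ∈ D, so ((D ∩ B) ∖ B) ∪ D ⊆ D.

Reverse inclusion. Let x ∈ D. Then either x ∈ D and x ∉ B; or x ∈ D ∩ B. In each case x ∈ ((D ∩ B) ∖ B) ∪ D, so D ⊆ ((D ∩ B) ∖ B) ∪ D.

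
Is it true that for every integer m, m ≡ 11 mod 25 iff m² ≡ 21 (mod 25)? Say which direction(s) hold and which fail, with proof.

(←) This fails: take m = 14. Then 14² = 196 ≡ 21 (mod 25), yet 14 ≡ 14 (mod 25), not 11.

(→) Suppose m ≡ 11 mod 25. Write m = 25j + 11. Then (25j + 11)² = 625j² + 550j + 121 = 25(25j² + 22j + 4) + 21, so m² ≡ 21 (mod 25).

Only the forward direction holds.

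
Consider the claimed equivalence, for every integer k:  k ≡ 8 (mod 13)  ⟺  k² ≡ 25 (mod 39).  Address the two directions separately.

Neither direction holds.

(⇒) This fails: take k = 21. Then 21 ≡ 8 (mod 13), but 21² = 441 ≡ 12 (mod 39), not 25.

(⇐) This fails: take k = 5. Then 5² = 25 ≡ 25 (mod 39), yet 5 ≡ 5 (mod 13), not 8.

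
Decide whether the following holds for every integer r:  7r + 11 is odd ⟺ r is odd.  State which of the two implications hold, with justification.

(⇒) fails and (⇐) fails.

[⇒] This fails: r = 0 gives 7r + 11 = 11, which is odd, but 0 is even, not odd.

[⇐] This also fails: r = 1 is odd, but 7r + 11 = 18 is even, not odd.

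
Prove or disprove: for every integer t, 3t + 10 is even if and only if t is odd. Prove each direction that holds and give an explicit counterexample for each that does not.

Neither implication holds.

[⇒] This fails: t = 4 gives 3t + 10 = 22, which is even, but 4 is even, not odd.

[⇐] This also fails: t = 5 is odd, but 3t + 10 = 25 is odd, not even.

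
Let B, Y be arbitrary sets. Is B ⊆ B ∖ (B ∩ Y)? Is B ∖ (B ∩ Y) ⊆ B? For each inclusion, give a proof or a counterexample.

Only the reverse inclusion holds.

Forward inclusion. This inclusion fails. Take B = {1}, Y = {1}; then 1 ∈ B but 1 ∉ B ∖ (B ∩ Y).

Reverse inclusion. Let x ∈ B ∖ (B ∩ Y). Then x ∈ B and x ∉ Y, from which x ∈ B.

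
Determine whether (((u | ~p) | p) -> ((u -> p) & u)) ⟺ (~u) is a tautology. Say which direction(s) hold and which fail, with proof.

[⇒] This fails. Under p = T, u = T, the left side is true but the right side is false.

[⇐] This fails. Under p = F, u = F, the left side is false but the right side is true.

Neither direction holds.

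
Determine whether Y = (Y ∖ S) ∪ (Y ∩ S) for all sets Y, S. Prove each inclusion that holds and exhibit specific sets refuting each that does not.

The two sets are equal.

Forward inclusion. Let x ∈ Y. Then either x ∈ Y and x ∉ S; or x ∈ Y ∩ S. In each case x ∈ (Y ∖ S) ∪ (Y ∩ S), so Y ⊆ (Y ∖ S) ∪ (Y ∩ S).

Reverse inclusion. Let x ∈ (Y ∖ S) ∪ (Y ∩ S). Then either x ∈ Y and x ∉ S; or x ∈ Y ∩ S. In each case x ∈ Y, so (Y ∖ S) ∪ (Y ∩ S) ⊆ Y.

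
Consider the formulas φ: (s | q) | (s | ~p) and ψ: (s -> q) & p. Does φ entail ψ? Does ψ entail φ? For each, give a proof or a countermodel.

Neither implication holds.

(→) This fails. Under s = F, p = F, q = F, the left side is true but the right side is false.

(←) This fails. Under s = F, p = T, q = F, the left side is false but the right side is true.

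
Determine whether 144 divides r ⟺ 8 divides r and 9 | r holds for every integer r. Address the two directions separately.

Not equivalent: only (⇒) holds.

(⇒) If 144 ∣ r, write r = 144q. Since 144 = 18·8, r = 8·(18q), so 8 ∣ r; and since 144 = 16·9, r = 9·(16q), so 9 ∣ r.

(⇐) This fails: take r = 72. Both 8 ∣ 72 and 9 ∣ 72, yet 72 is not a multiple of 144 (since 72 = 0·144 + 72), so 144 ∤ 72.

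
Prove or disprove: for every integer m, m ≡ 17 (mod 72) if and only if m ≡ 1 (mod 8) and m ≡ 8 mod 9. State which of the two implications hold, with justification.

(→) Suppose m ≡ 17 (mod 72); write m = 72j + 17. Since 8 ∣ 72, reducing mod 8 gives m ≡ 17 ≡ 1 (mod 8); since 9 ∣ 72, reducing mod 9 gives m ≡ 17 ≡ 8 (mod 9).

(←) Conversely, if m ≡ 1 (mod 8) and m ≡ 8 (mod 9), then by the Chinese remainder theorem m ≡ 17 (mod 72). This is exactly m ≡ 17 (mod 72).

Both directions hold; the statement is true.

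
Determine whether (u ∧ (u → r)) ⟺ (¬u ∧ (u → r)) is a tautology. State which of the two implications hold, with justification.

[⇒] This fails. Under r = T, u = T, the left side is true but the right side is false.

[⇐] This fails. Under r = F, u = F, the left side is false but the right side is true.

Neither implication holds.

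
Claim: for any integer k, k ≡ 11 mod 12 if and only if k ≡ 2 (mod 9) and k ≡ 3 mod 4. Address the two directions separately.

[⇒] This fails: k = 35 gives 35 ≡ 11 (mod 12) but 35 ≡ 8 (mod 9), so the conjunction on the right does not hold.

[⇐] Conversely, if k ≡ 2 (mod 9) and k ≡ 3 (mod 4), then by the Chinese remainder theorem k ≡ 11 (mod 36). Since 11 ≡ 11 (mod 12) and 12 ∣ 36, we get k ≡ 11 (mod 12).

Only the reverse direction holds.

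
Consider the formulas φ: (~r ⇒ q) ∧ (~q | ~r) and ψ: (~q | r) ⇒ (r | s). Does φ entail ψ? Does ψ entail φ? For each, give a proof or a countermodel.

(⇒) Assume the antecedent. If s is true, (~q | r) ⇒ (r | s) reduces to true regardless of the other variables. If s is false, the antecedent forces (s = F, q = T, r = F) or (s = F, q = F, r = T), and (~q | r) ⇒ (r | s) holds there. Either way (~q | r) ⇒ (r | s) holds.

(⇐) This fails. Under s = T, q = F, r = F, the left side is false but the right side is true.

The forward direction holds; the converse fails.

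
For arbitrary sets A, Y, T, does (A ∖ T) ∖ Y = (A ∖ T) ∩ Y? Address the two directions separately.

Both inclusions fail.

(⟹) This inclusion fails. Take A = {1}, Y = ∅, T = ∅; then 1 ∈ (A ∖ T) ∖ Y but 1 ∉ (A ∖ T) ∩ Y.

(⟸) This inclusion fails. Take A = {1}, Y = {1}, T = ∅; then 1 ∈ (A ∖ T) ∩ Y but 1 ∉ (A ∖ T) ∖ Y.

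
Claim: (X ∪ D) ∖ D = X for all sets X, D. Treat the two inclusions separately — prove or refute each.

Only the forward inclusion holds.

Reverse inclusion. This inclusion fails. Take X = {1}, D = {1}; then 1 ∈ X but 1 ∉ (X ∪ D) ∖ D.

Forward inclusion. Let x ∈ (X ∪ D) ∖ D. Then x ∈ X and x ∉ D, from which x ∈ X.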